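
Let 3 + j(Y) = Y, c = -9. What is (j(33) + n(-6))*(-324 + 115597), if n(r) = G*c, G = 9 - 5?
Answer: -691638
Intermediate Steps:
G = 4
n(r) = -36 (n(r) = 4*(-9) = -36)
j(Y) = -3 + Y
(j(33) + n(-6))*(-324 + 115597) = ((-3 + 33) - 36)*(-324 + 115597) = (30 - 36)*115273 = -6*115273 = -691638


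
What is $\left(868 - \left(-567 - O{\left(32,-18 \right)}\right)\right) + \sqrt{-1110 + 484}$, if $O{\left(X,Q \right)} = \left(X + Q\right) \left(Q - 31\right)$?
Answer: $749 + i \sqrt{626} \approx 749.0 + 25.02 i$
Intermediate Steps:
$O{\left(X,Q \right)} = \left(-31 + Q\right) \left(Q + X\right)$ ($O{\left(X,Q \right)} = \left(Q + X\right) \left(-31 + Q\right) = \left(-31 + Q\right) \left(Q + X\right)$)
$\left(868 - \left(-567 - O{\left(32,-18 \right)}\right)\right) + \sqrt{-1110 + 484} = \left(868 + \left(\left(1011 - \left(1010 - 324\right)\right) - 444\right)\right) + \sqrt{-1110 + 484} = \left(868 + \left(\left(1011 + \left(324 + 558 - 992 - 576\right)\right) + \left(-493 + 49\right)\right)\right) + \sqrt{-626} = \left(868 + \left(\left(1011 - 686\right) - 444\right)\right) + i \sqrt{626} = \left(868 + \left(325 - 444\right)\right) + i \sqrt{626} = \left(868 - 119\right) + i \sqrt{626} = 749 + i \sqrt{626}$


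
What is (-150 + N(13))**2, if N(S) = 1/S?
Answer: 3798601/169 ≈ 22477.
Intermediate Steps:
(-150 + N(13))**2 = (-150 + 1/13)**2 = (-1949/13)**2 = 3798601/169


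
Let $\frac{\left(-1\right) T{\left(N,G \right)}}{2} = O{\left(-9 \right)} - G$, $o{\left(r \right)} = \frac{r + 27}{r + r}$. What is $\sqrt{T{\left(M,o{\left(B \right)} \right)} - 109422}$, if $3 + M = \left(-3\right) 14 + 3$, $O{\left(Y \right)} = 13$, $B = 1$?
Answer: $2 i \sqrt{27355} \approx 330.79 i$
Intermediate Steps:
$o{\left(r \right)} = \frac{27 + r}{2 r}$
$M = -42$ ($M = -3 + \left(\left(-3\right) 14 + 3\right) = -3 + \left(-42 + 3\right) = -3 - 39 = -42$)
$T{\left(N,G \right)} = -26 + 2 G$ ($T{\left(N,G \right)} = - 2 \left(13 - G\right) = -26 + 2 G$)
$\sqrt{T{\left(M,o{\left(B \right)} \right)} - 109422} = \sqrt{\left(-26 + 2 \frac{27 + 1}{2 \cdot 1}\right) - 109422} = \sqrt{\left(-26 + 2 \cdot \frac{1}{2} \cdot 1 \cdot 28\right) - 109422} = \sqrt{\left(-26 + 2 \cdot 14\right) - 109422} = \sqrt{\left(-26 + 28\right) - 109422} = \sqrt{2 - 109422} = \sqrt{-109420} = 2 i \sqrt{27355}$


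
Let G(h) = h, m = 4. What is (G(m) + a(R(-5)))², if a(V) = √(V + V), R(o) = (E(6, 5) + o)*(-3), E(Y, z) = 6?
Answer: (4 + I*√6)² ≈ 10.0 + 19.596*I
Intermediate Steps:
R(o) = -18 - 3*o (R(o) = (6 + o)*(-3) = -18 - 3*o)
a(V) = √2*√V (a(V) = √(2*V) = √2*√V)
(G(m) + a(R(-5)))² = (4 + √2*√(-18 - 3*(-5)))² = (4 + √2*√(-18 + 15))² = (4 + √2*√(-3))² = (4 + √2*(I*√3))² = (4 + I*√6)²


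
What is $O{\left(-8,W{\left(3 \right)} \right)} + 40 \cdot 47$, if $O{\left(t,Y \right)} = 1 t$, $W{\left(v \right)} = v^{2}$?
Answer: $1872$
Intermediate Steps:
$O{\left(t,Y \right)} = t$
$O{\left(-8,W{\left(3 \right)} \right)} + 40 \cdot 47 = -8 + 40 \cdot 47 = -8 + 1880 = 1872$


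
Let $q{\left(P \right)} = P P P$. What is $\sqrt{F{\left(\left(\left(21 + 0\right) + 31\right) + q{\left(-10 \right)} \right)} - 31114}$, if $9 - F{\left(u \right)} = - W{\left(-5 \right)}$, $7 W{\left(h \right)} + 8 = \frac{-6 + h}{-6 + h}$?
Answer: $i \sqrt{31106} \approx 176.37 i$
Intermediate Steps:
$q{\left(P \right)} = P^{3}$ ($q{\left(P \right)} = P^{2} P = P^{3}$)
$W{\left(h \right)} = -1$ ($W{\left(h \right)} = - \frac{8}{7} + \frac{\left(-6 + h\right) \frac{1}{-6 + h}}{7} = - \frac{8}{7} + \frac{1}{7} \cdot 1 = - \frac{8}{7} + \frac{1}{7} = -1$)
$F{\left(u \right)} = 8$ ($F{\left(u \right)} = 9 - \left(-1\right) \left(-1\right) = 9 - 1 = 8$)
$\sqrt{F{\left(\left(\left(21 + 0\right) + 31\right) + q{\left(-10 \right)} \right)} - 31114} = \sqrt{8 - 31114} = \sqrt{-31106} = i \sqrt{31106}$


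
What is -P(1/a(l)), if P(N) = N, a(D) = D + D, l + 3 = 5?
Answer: -¼ ≈ -0.25000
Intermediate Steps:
l = 2 (l = -3 + 5 = 2)
a(D) = 2*D
-P(1/a(l)) = -1/(2*2) = -1/4 = -1*¼ = -¼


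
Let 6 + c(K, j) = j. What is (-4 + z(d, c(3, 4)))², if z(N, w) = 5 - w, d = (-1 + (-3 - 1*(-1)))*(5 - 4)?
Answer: 9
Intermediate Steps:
c(K, j) = -6 + j
d = -3 (d = (-1 + (-3 + 1))*1 = (-1 - 2)*1 = -3*1 = -3)
(-4 + z(d, c(3, 4)))² = (-4 + (5 - (-6 + 4)))² = (-4 + (5 - 1*(-2)))² = (-4 + (5 + 2))² = (-4 + 7)² = 3² = 9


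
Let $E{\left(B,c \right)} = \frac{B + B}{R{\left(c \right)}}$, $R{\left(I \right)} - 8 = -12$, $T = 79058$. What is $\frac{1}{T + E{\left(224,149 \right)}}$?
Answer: $\frac{1}{78946} \approx 1.2667 \cdot 10^{-5}$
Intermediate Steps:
$R{\left(I \right)} = -4$ ($R{\left(I \right)} = 8 - 12 = -4$)
$E{\left(B,c \right)} = - \frac{B}{2}$ ($E{\left(B,c \right)} = \frac{B + B}{-4} = 2 B \left(- \frac{1}{4}\right) = - \frac{B}{2}$)
$\frac{1}{T + E{\left(224,149 \right)}} = \frac{1}{79058 - 112} = \frac{1}{78946}$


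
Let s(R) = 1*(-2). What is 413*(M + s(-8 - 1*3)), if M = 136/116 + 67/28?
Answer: 74989/116 ≈ 646.46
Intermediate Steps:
M = 2895/812 (M = 136*(1/116) + 67*(1/28) = 34/29 + 67/28 = 2895/812 ≈ 3.5653)
s(R) = -2
413*(M + s(-8 - 1*3)) = 413*(2895/812 - 2) = 413*(1271/812) = 74989/116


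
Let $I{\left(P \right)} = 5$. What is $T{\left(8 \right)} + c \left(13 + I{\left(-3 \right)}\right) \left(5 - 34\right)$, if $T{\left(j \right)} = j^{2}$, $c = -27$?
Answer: $14158$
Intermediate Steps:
$T{\left(8 \right)} + c \left(13 + I{\left(-3 \right)}\right) \left(5 - 34\right) = 8^{2} - 27 \left(13 + 5\right) \left(5 - 34\right) = 64 - 27 \cdot 18 \left(-29\right) = 64 - -14094 = 64 + 14094 = 14158$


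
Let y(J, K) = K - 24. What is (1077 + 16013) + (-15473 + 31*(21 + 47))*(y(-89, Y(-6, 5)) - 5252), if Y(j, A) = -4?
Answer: 70584290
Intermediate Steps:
y(J, K) = -24 + K
(1077 + 16013) + (-15473 + 31*(21 + 47))*(y(-89, Y(-6, 5)) - 5252) = (1077 + 16013) + (-15473 + 31*(21 + 47))*((-24 - 4) - 5252) = 17090 + (-15473 + 31*68)*(-28 - 5252) = 17090 + (-15473 + 2108)*(-5280) = 17090 - 13365*(-5280) = 17090 + 70567200 = 70584290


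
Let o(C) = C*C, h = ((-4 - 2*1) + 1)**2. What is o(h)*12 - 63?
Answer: 7437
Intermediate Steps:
h = 25 (h = ((-4 - 2) + 1)**2 = (-6 + 1)**2 = (-5)**2 = 25)
o(C) = C**2
o(h)*12 - 63 = 25**2*12 - 63 = 625*12 - 63 = 7500 - 63 = 7437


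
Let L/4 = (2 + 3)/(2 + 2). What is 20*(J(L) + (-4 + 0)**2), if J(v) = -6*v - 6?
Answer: -400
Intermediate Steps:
L = 5 (L = 4*((2 + 3)/(2 + 2)) = 4*(5/4) = 5)
J(v) = -6 - 6*v
20*(J(L) + (-4 + 0)**2) = 20*((-6 - 6*5) + (-4 + 0)**2) = 20*((-6 - 30) + (-4)**2) = 20*(-36 + 16) = 20*(-20) = -400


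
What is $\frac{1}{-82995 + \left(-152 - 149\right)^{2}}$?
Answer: $\frac{1}{7606} \approx 0.00013148$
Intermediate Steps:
$\frac{1}{-82995 + \left(-152 - 149\right)^{2}} = \frac{1}{-82995 + \left(-301\right)^{2}} = \frac{1}{-82995 + 90601} = \frac{1}{7606}$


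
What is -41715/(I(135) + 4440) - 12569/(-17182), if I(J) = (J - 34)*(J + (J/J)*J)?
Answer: -5303069/9080687 ≈ -0.58399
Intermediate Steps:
I(J) = 2*J*(-34 + J) (I(J) = (-34 + J)*(J + 1*J) = (-34 + J)*(J + J) = (-34 + J)*(2*J) = 2*J*(-34 + J))
-41715/(I(135) + 4440) - 12569/(-17182) = -41715/(2*135*(-34 + 135) + 4440) - 12569/(-17182) = -41715/(2*135*101 + 4440) - 12569*(-1/17182) = -41715/(27270 + 4440) + 12569/17182 = -41715/31710 + 12569/17182 = -41715*1/31710 + 12569/17182 = -2781/2114 + 12569/17182 = -5303069/9080687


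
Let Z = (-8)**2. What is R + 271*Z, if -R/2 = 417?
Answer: 16510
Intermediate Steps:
R = -834 (R = -2*417 = -834)
Z = 64
R + 271*Z = -834 + 271*64 = -834 + 17344 = 16510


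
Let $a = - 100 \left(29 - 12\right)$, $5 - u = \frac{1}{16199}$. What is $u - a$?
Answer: $\frac{27619294}{16199} \approx 1705.0$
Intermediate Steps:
$u = \frac{80994}{16199}$ ($u = 5 - \frac{1}{16199} = \frac{80994}{16199} \approx 4.9999$)
$a = -1700$ ($a = \left(-100\right) 17 = -1700$)
$u - a = \frac{80994}{16199} - -1700 = \frac{80994}{16199} + 1700 = \frac{27619294}{16199}$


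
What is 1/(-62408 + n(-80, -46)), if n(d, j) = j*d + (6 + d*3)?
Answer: -1/58962 ≈ -1.6960e-5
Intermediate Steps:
n(d, j) = 6 + 3*d + d*j (n(d, j) = d*j + (6 + 3*d) = 6 + 3*d + d*j)
1/(-62408 + n(-80, -46)) = 1/(-62408 + (6 + 3*(-80) - 80*(-46))) = 1/(-62408 + (6 - 240 + 3680)) = 1/(-62408 + 3446) = 1/(-58962) = -1/58962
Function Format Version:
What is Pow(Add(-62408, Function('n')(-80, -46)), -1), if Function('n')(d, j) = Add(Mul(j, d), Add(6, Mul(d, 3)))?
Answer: Rational(-1, 58962) ≈ -1.6960e-5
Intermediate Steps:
Function('n')(d, j) = Add(6, Mul(3, d), Mul(d, j)) (Function('n')(d, j) = Add(Mul(d, j), Add(6, Mul(3, d))) = Add(6, Mul(3, d), Mul(d, j)))
Pow(Add(-62408, Function('n')(-80, -46)), -1) = Pow(Add(-62408, Add(6, Mul(3, -80), Mul(-80, -46))), -1) = Pow(Add(-62408, Add(6, -240, 3680)), -1) = Pow(Add(-62408, 3446), -1) = Pow(-58962, -1) = Rational(-1, 58962)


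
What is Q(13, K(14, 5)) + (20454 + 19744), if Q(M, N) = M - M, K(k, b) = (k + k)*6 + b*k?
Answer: 40198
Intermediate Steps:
K(k, b) = 12*k + b*k (K(k, b) = (2*k)*6 + b*k = 12*k + b*k)
Q(M, N) = 0
Q(13, K(14, 5)) + (20454 + 19744) = 0 + (20454 + 19744) = 0 + 40198 = 40198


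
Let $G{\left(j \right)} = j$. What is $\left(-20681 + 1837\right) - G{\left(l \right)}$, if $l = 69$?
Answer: $-18913$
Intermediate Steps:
$\left(-20681 + 1837\right) - G{\left(l \right)} = \left(-20681 + 1837\right) - 69 = -18844 - 69 = -18913$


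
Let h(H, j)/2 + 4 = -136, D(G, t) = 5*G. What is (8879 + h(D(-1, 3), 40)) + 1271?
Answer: 9870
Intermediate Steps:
h(H, j) = -280 (h(H, j) = -8 + 2*(-136) = -8 - 272 = -280)
(8879 + h(D(-1, 3), 40)) + 1271 = (8879 - 280) + 1271 = 8599 + 1271 = 9870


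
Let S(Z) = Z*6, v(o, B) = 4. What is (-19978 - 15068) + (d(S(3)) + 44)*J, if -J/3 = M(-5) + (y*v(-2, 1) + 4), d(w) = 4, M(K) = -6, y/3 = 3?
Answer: -39942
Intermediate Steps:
y = 9 (y = 3*3 = 9)
S(Z) = 6*Z
J = -102 (J = -3*(-6 + (9*4 + 4)) = -3*(-6 + (36 + 4)) = -3*(-6 + 40) = -3*34 = -102)
(-19978 - 15068) + (d(S(3)) + 44)*J = (-19978 - 15068) + (4 + 44)*(-102) = -35046 + 48*(-102) = -35046 - 4896 = -39942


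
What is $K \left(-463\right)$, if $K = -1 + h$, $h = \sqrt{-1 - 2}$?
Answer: $463 - 463 i \sqrt{3} \approx 463.0 - 801.94 i$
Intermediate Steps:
$h = i \sqrt{3}$ ($h = \sqrt{-3} = i \sqrt{3} \approx 1.732 i$)
$K = -1 + i \sqrt{3} \approx -1.0 + 1.732 i$
$K \left(-463\right) = \left(-1 + i \sqrt{3}\right) \left(-463\right) = 463 - 463 i \sqrt{3}$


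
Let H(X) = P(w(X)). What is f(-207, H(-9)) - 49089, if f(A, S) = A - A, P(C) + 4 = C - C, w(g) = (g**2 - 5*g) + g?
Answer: -49089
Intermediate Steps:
w(g) = g**2 - 4*g
P(C) = -4 (P(C) = -4 + (C - C) = -4 + 0 = -4)
H(X) = -4
f(A, S) = 0
f(-207, H(-9)) - 49089 = 0 - 49089 = -49089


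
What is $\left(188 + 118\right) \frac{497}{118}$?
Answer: $\frac{76041}{59} \approx 1288.8$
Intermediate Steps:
$\left(188 + 118\right) \frac{497}{118} = 306 \cdot 497 \cdot \frac{1}{118} = 306 \cdot \frac{497}{118} = \frac{76041}{59}$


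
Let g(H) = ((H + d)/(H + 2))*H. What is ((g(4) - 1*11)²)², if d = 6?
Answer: 28561/81 ≈ 352.60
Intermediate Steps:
g(H) = H*(6 + H)/(2 + H) (g(H) = ((H + 6)/(H + 2))*H = ((6 + H)/(2 + H))*H = H*(6 + H)/(2 + H))
((g(4) - 1*11)²)² = ((4*(6 + 4)/(2 + 4) - 1*11)²)² = ((4*10/6 - 11)²)² = ((4*(⅙)*10 - 11)²)² = ((20/3 - 11)²)² = ((-13/3)²)² = (169/9)² = 28561/81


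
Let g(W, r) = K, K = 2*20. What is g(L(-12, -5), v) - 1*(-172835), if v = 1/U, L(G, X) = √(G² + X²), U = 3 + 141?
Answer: 172875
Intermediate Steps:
U = 144
v = 1/144 ≈ 0.0069444
K = 40
g(W, r) = 40
g(L(-12, -5), v) - 1*(-172835) = 40 - 1*(-172835) = 40 + 172835 = 172875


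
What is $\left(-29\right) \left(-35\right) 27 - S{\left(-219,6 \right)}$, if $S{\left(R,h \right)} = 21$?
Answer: $27384$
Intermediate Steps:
$\left(-29\right) \left(-35\right) 27 - S{\left(-219,6 \right)} = \left(-29\right) \left(-35\right) 27 - 21 = 1015 \cdot 27 - 21 = 27405 - 21 = 27384$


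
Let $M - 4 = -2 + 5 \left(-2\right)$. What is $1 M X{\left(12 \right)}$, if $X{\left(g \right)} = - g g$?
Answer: $1152$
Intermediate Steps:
$X{\left(g \right)} = - g^{2}$
$M = -8$ ($M = 4 + \left(-2 + 5 \left(-2\right)\right) = 4 - 12 = -8$)
$1 M X{\left(12 \right)} = 1 \left(-8\right) \left(- 12^{2}\right) = - 8 \left(\left(-1\right) 144\right) = \left(-8\right) \left(-144\right) = 1152$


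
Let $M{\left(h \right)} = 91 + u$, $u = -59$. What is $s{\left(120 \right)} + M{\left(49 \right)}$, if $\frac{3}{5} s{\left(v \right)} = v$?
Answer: $232$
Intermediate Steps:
$s{\left(v \right)} = \frac{5 v}{3}$
$M{\left(h \right)} = 32$ ($M{\left(h \right)} = 91 - 59 = 32$)
$s{\left(120 \right)} + M{\left(49 \right)} = \frac{5}{3} \cdot 120 + 32 = 200 + 32 = 232$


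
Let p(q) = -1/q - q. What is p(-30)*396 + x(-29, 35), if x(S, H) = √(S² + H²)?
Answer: 59466/5 + √2066 ≈ 11939.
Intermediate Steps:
p(q) = -q - 1/q
x(S, H) = √(H² + S²)
p(-30)*396 + x(-29, 35) = (-1*(-30) - 1/(-30))*396 + √(35² + (-29)²) = (30 - 1*(-1/30))*396 + √(1225 + 841) = (30 + 1/30)*396 + √2066 = (901/30)*396 + √2066 = 59466/5 + √2066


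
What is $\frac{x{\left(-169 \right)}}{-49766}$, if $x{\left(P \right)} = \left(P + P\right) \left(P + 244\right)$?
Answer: $\frac{12675}{24883} \approx 0.50938$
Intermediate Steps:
$x{\left(P \right)} = 2 P \left(244 + P\right)$
$\frac{x{\left(-169 \right)}}{-49766} = \frac{2 \left(-169\right) \left(244 - 169\right)}{-49766} = 2 \left(-169\right) 75 \left(- \frac{1}{49766}\right) = \left(-25350\right) \left(- \frac{1}{49766}\right) = \frac{12675}{24883}$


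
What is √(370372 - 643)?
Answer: 3*√41081 ≈ 608.05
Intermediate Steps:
√(370372 - 643) = √369729 = 3*√41081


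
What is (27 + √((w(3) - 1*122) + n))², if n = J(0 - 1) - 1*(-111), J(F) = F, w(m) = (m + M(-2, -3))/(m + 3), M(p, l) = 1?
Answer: (81 + I*√102)²/9 ≈ 717.67 + 181.79*I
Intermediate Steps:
w(m) = (1 + m)/(3 + m) (w(m) = (m + 1)/(m + 3) = (1 + m)/(3 + m))
n = 110 (n = (0 - 1) - 1*(-111) = -1 + 111 = 110)
(27 + √((w(3) - 1*122) + n))² = (27 + √(((1 + 3)/(3 + 3) - 1*122) + 110))² = (27 + √((4/6 - 122) + 110))² = (27 + √(((⅙)*4 - 122) + 110))² = (27 + √((⅔ - 122) + 110))² = (27 + √(-364/3 + 110))² = (27 + √(-34/3))² = (27 + I*√102/3)²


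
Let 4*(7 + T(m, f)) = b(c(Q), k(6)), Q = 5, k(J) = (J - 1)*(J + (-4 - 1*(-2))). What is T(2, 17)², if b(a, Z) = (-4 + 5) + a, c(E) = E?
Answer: 121/4 ≈ 30.250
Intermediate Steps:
k(J) = (-1 + J)*(-2 + J) (k(J) = (-1 + J)*(J + (-4 + 2)) = (-1 + J)*(J - 2) = (-1 + J)*(-2 + J))
b(a, Z) = 1 + a
T(m, f) = -11/2 (T(m, f) = -7 + (1 + 5)/4 = -7 + (¼)*6 = -7 + 3/2 = -11/2)
T(2, 17)² = (-11/2)² = 121/4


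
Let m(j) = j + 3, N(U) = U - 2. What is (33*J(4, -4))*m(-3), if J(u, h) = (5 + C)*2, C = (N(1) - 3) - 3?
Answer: 0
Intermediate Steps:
N(U) = -2 + U
m(j) = 3 + j
C = -7 (C = ((-2 + 1) - 3) - 3 = (-1 - 3) - 3 = -4 - 3 = -7)
J(u, h) = -4 (J(u, h) = (5 - 7)*2 = -2*2 = -4)
(33*J(4, -4))*m(-3) = (33*(-4))*(3 - 3) = -132*0 = 0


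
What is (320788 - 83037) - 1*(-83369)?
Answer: 321120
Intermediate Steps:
(320788 - 83037) - 1*(-83369) = 237751 + 83369 = 321120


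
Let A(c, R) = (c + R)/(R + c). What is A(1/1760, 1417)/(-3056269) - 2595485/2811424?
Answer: -7932503156889/8592468017056 ≈ -0.92319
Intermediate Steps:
A(c, R) = 1 (A(c, R) = (R + c)/(R + c) = 1)
A(1/1760, 1417)/(-3056269) - 2595485/2811424 = 1/(-3056269) - 2595485/2811424 = 1*(-1/3056269) - 2595485*1/2811424 = -1/3056269 - 2595485/2811424 = -7932503156889/8592468017056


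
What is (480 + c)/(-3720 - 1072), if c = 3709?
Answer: -4189/4792 ≈ -0.87417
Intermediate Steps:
(480 + c)/(-3720 - 1072) = (480 + 3709)/(-3720 - 1072) = 4189/(-4792) = 4189*(-1/4792) = -4189/4792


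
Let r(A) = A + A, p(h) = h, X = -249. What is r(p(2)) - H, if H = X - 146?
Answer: 399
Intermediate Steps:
r(A) = 2*A
H = -395 (H = -249 - 146 = -395)
r(p(2)) - H = 2*2 - 1*(-395) = 4 + 395 = 399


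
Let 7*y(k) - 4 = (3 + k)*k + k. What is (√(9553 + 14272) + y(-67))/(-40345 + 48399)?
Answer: 4225/56378 + 5*√953/8054 ≈ 0.094105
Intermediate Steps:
y(k) = 4/7 + k/7 + k*(3 + k)/7 (y(k) = 4/7 + ((3 + k)*k + k)/7 = 4/7 + (k*(3 + k) + k)/7 = 4/7 + (k + k*(3 + k))/7 = 4/7 + (k/7 + k*(3 + k)/7) = 4/7 + k/7 + k*(3 + k)/7)
(√(9553 + 14272) + y(-67))/(-40345 + 48399) = (√(9553 + 14272) + (4/7 + (⅐)*(-67)² + (4/7)*(-67)))/(-40345 + 48399) = (√23825 + (4/7 + (⅐)*4489 - 268/7))/8054 = (5*√953 + (4/7 + 4489/7 - 268/7))*(1/8054) = (5*√953 + 4225/7)*(1/8054) = (4225/7 + 5*√953)*(1/8054) = 4225/56378 + 5*√953/8054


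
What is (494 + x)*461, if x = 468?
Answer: 443482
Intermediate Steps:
(494 + x)*461 = (494 + 468)*461 = 962*461 = 443482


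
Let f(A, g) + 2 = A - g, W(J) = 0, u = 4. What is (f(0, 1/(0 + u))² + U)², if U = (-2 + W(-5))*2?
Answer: 289/256 ≈ 1.1289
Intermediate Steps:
f(A, g) = -2 + A - g (f(A, g) = -2 + (A - g) = -2 + A - g)
U = -4 (U = (-2 + 0)*2 = -2*2 = -4)
(f(0, 1/(0 + u))² + U)² = ((-2 + 0 - 1/(0 + 4))² - 4)² = ((-2 + 0 - 1/4)² - 4)² = ((-2 + 0 - 1*¼)² - 4)² = ((-2 + 0 - ¼)² - 4)² = ((-9/4)² - 4)² = (81/16 - 4)² = (17/16)² = 289/256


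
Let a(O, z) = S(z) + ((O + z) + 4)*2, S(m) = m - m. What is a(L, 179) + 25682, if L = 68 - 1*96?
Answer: 25992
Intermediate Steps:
S(m) = 0
L = -28 (L = 68 - 96 = -28)
a(O, z) = 8 + 2*O + 2*z (a(O, z) = 0 + ((O + z) + 4)*2 = 0 + (4 + O + z)*2 = 0 + (8 + 2*O + 2*z) = 8 + 2*O + 2*z)
a(L, 179) + 25682 = (8 + 2*(-28) + 2*179) + 25682 = (8 - 56 + 358) + 25682 = 310 + 25682 = 25992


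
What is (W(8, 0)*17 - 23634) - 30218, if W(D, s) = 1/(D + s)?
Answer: -430799/8 ≈ -53850.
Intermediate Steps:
(W(8, 0)*17 - 23634) - 30218 = (17/(8 + 0) - 23634) - 30218 = (17/8 - 23634) - 30218 = -189055/8 - 30218 = -430799/8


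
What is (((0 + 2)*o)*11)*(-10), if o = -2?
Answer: 440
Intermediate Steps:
(((0 + 2)*o)*11)*(-10) = (((0 + 2)*(-2))*11)*(-10) = ((2*(-2))*11)*(-10) = -4*11*(-10) = -44*(-10) = 440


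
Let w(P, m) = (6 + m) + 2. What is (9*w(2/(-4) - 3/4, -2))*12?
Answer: 648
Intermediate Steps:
w(P, m) = 8 + m
(9*w(2/(-4) - 3/4, -2))*12 = (9*(8 - 2))*12 = (9*6)*12 = 54*12 = 648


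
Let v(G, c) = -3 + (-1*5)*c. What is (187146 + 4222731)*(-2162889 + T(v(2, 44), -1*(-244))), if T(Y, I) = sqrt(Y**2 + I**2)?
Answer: -9538074454653 + 180804957*sqrt(65) ≈ -9.5366e+12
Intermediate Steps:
v(G, c) = -3 - 5*c
T(Y, I) = sqrt(I**2 + Y**2)
(187146 + 4222731)*(-2162889 + T(v(2, 44), -1*(-244))) = (187146 + 4222731)*(-2162889 + sqrt((-1*(-244))**2 + (-3 - 5*44)**2)) = 4409877*(-2162889 + sqrt(244**2 + (-3 - 220)**2)) = 4409877*(-2162889 + sqrt(59536 + (-223)**2)) = 4409877*(-2162889 + sqrt(59536 + 49729)) = 4409877*(-2162889 + sqrt(109265)) = 4409877*(-2162889 + 41*sqrt(65)) = -9538074454653 + 180804957*sqrt(65)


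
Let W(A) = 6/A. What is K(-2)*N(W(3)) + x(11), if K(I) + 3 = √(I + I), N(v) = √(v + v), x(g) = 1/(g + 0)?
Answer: -65/11 + 4*I ≈ -5.9091 + 4.0*I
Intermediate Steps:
x(g) = 1/g
N(v) = √2*√v (N(v) = √(2*v) = √2*√v)
K(I) = -3 + √2*√I (K(I) = -3 + √(I + I) = -3 + √(2*I) = -3 + √2*√I)
K(-2)*N(W(3)) + x(11) = (-3 + √2*√(-2))*(√2*√(6/3)) + 1/11 = (-3 + √2*(I*√2))*(√2*√(6*(⅓))) + 1/11 = (-3 + 2*I)*(√2*√2) + 1/11 = (-3 + 2*I)*2 + 1/11 = (-6 + 4*I) + 1/11 = -65/11 + 4*I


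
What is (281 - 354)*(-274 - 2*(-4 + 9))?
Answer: 20732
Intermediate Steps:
(281 - 354)*(-274 - 2*(-4 + 9)) = -73*(-274 - 2*5) = -73*(-274 - 10) = -73*(-284) = 20732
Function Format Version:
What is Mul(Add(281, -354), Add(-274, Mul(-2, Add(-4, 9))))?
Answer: 20732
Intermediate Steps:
Mul(Add(281, -354), Add(-274, Mul(-2, Add(-4, 9)))) = Mul(-73, Add(-274, Mul(-2, 5))) = Mul(-73, Add(-274, -10)) = Mul(-73, -284) = 20732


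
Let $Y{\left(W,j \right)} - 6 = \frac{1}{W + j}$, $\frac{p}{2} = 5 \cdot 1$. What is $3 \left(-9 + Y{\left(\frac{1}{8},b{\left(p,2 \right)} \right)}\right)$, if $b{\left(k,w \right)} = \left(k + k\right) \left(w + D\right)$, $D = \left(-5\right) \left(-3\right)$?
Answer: $- \frac{8155}{907} \approx -8.9912$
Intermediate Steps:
$D = 15$
$p = 10$ ($p = 2 \cdot 5 \cdot 1 = 2 \cdot 5 = 10$)
$b{\left(k,w \right)} = 2 k \left(15 + w\right)$ ($b{\left(k,w \right)} = \left(k + k\right) \left(w + 15\right) = 2 k \left(15 + w\right)$)
$Y{\left(W,j \right)} = 6 + \frac{1}{W + j}$
$3 \left(-9 + Y{\left(\frac{1}{8},b{\left(p,2 \right)} \right)}\right) = 3 \left(-9 + \frac{1 + \frac{6}{8} + 6 \cdot 2 \cdot 10 \left(15 + 2\right)}{\frac{1}{8} + 2 \cdot 10 \left(15 + 2\right)}\right) = 3 \left(-9 + \frac{1 + 6 \cdot \frac{1}{8} + 6 \cdot 2 \cdot 10 \cdot 17}{\frac{1}{8} + 2 \cdot 10 \cdot 17}\right) = 3 \left(-9 + \frac{1 + \frac{3}{4} + 6 \cdot 340}{\frac{1}{8} + 340}\right) = 3 \left(-9 + \frac{1 + \frac{3}{4} + 2040}{\frac{2721}{8}}\right) = 3 \left(-9 + \frac{8}{2721} \cdot \frac{8167}{4}\right) = 3 \left(-9 + \frac{16334}{2721}\right) = 3 \left(- \frac{8155}{2721}\right) = - \frac{8155}{907}$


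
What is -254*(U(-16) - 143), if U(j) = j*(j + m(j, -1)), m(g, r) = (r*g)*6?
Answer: 361442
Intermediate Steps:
m(g, r) = 6*g*r (m(g, r) = (g*r)*6 = 6*g*r)
U(j) = -5*j² (U(j) = j*(j + 6*j*(-1)) = j*(j - 6*j) = j*(-5*j) = -5*j²)
-254*(U(-16) - 143) = -254*(-5*(-16)² - 143) = -254*(-5*256 - 143) = -254*(-1280 - 143) = -254*(-1423) = 361442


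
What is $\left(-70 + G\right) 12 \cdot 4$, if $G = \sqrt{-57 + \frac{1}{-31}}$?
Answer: $-3360 + \frac{96 i \sqrt{13702}}{31} \approx -3360.0 + 362.49 i$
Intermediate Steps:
$G = \frac{2 i \sqrt{13702}}{31}$ ($G = \sqrt{-57 - \frac{1}{31}} = \sqrt{- \frac{1768}{31}} = \frac{2 i \sqrt{13702}}{31} \approx 7.552 i$)
$\left(-70 + G\right) 12 \cdot 4 = \left(-70 + \frac{2 i \sqrt{13702}}{31}\right) 12 \cdot 4 = \left(-70 + \frac{2 i \sqrt{13702}}{31}\right) 48 = -3360 + \frac{96 i \sqrt{13702}}{31}$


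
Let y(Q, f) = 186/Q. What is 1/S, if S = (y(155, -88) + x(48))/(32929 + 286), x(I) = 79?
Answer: 166075/401 ≈ 414.15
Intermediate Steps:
S = 401/166075 (S = (186/155 + 79)/(32929 + 286) = (186*(1/155) + 79)/33215 = (6/5 + 79)*(1/33215) = (401/5)*(1/33215) = 401/166075 ≈ 0.0024146)
1/S = 1/(401/166075) = 166075/401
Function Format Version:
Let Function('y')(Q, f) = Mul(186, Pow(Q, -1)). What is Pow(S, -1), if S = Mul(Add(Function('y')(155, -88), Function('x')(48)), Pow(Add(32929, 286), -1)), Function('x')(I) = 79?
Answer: Rational(166075, 401) ≈ 414.15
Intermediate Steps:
S = Rational(401, 166075) (S = Mul(Add(Mul(186, Pow(155, -1)), 79), Pow(Add(32929, 286), -1)) = Mul(Add(Mul(186, Rational(1, 155)), 79), Pow(33215, -1)) = Mul(Add(Rational(6, 5), 79), Rational(1, 33215)) = Mul(Rational(401, 5), Rational(1, 33215)) = Rational(401, 166075) ≈ 0.0024146)
Pow(S, -1) = Pow(Rational(401, 166075), -1) = Rational(166075, 401)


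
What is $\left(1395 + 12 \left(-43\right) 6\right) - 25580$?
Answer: $-27281$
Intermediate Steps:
$\left(1395 + 12 \left(-43\right) 6\right) - 25580 = \left(1395 - 3096\right) - 25580 = -1701 - 25580 = -27281$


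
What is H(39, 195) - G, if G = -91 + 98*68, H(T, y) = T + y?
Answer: -6339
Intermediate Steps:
G = 6573 (G = -91 + 6664 = 6573)
H(39, 195) - G = (39 + 195) - 1*6573 = 234 - 6573 = -6339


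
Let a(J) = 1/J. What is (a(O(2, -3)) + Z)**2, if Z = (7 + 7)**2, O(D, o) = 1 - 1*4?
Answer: 344569/9 ≈ 38285.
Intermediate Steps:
O(D, o) = -3 (O(D, o) = 1 - 4 = -3)
Z = 196 (Z = 14**2 = 196)
(a(O(2, -3)) + Z)**2 = (1/(-3) + 196)**2 = (-1/3 + 196)**2 = (587/3)**2 = 344569/9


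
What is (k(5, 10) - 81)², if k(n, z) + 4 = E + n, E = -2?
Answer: 6724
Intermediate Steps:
k(n, z) = -6 + n (k(n, z) = -4 + (-2 + n) = -6 + n)
(k(5, 10) - 81)² = ((-6 + 5) - 81)² = (-1 - 81)² = (-82)² = 6724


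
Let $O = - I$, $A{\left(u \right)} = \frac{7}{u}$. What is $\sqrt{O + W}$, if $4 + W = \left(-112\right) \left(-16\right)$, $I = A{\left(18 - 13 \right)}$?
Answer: $\frac{\sqrt{44665}}{5} \approx 42.268$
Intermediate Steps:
$I = \frac{7}{5}$ ($I = \frac{7}{18 - 13} = \frac{7}{5} \approx 1.4$)
$O = - \frac{7}{5}$ ($O = \left(-1\right) \frac{7}{5} = - \frac{7}{5} \approx -1.4$)
$W = 1788$ ($W = -4 - -1792 = -4 + 1792 = 1788$)
$\sqrt{O + W} = \sqrt{- \frac{7}{5} + 1788} = \sqrt{\frac{8933}{5}} = \frac{\sqrt{44665}}{5}$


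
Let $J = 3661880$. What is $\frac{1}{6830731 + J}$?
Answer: $\frac{1}{10492611} \approx 9.5305 \cdot 10^{-8}$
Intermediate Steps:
$\frac{1}{6830731 + J} = \frac{1}{6830731 + 3661880} = \frac{1}{10492611}$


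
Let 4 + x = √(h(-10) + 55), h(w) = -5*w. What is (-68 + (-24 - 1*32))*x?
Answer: 496 - 124*√105 ≈ -774.62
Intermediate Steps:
x = -4 + √105 (x = -4 + √(-5*(-10) + 55) = -4 + √(50 + 55) = -4 + √105 ≈ 6.2469)
(-68 + (-24 - 1*32))*x = (-68 + (-24 - 1*32))*(-4 + √105) = (-68 + (-24 - 32))*(-4 + √105) = (-68 - 56)*(-4 + √105) = -124*(-4 + √105) = 496 - 124*√105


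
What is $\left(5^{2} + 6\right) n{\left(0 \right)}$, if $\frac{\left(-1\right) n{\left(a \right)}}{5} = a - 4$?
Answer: $620$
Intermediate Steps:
$n{\left(a \right)} = 20 - 5 a$ ($n{\left(a \right)} = - 5 \left(a - 4\right) = - 5 \left(-4 + a\right) = 20 - 5 a$)
$\left(5^{2} + 6\right) n{\left(0 \right)} = \left(5^{2} + 6\right) \left(20 - 0\right) = \left(25 + 6\right) \left(20 + 0\right) = 31 \cdot 20 = 620$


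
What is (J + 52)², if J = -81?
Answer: 841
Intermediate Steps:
(J + 52)² = (-81 + 52)² = (-29)² = 841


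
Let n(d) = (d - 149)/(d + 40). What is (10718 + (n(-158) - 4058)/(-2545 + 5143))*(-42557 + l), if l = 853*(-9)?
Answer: -82516237481555/153282 ≈ -5.3833e+8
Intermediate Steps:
l = -7677
n(d) = (-149 + d)/(40 + d)
(10718 + (n(-158) - 4058)/(-2545 + 5143))*(-42557 + l) = (10718 + ((-149 - 158)/(40 - 158) - 4058)/(-2545 + 5143))*(-42557 - 7677) = (10718 + (-307/(-118) - 4058)/2598)*(-50234) = (10718 + (-1/118*(-307) - 4058)*(1/2598))*(-50234) = (10718 + (307/118 - 4058)*(1/2598))*(-50234) = (10718 - 478537/118*1/2598)*(-50234) = (10718 - 478537/306564)*(-50234) = (3285274415/306564)*(-50234) = -82516237481555/153282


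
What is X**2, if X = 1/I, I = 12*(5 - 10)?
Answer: 1/3600 ≈ 0.00027778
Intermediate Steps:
I = -60 (I = 12*(-5) = -60)
X = -1/60 (X = 1/(-60) = -1/60 ≈ -0.016667)
X**2 = (-1/60)**2 = 1/3600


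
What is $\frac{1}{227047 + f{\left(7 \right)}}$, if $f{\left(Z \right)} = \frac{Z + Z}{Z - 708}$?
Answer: $\frac{701}{159159933} \approx 4.4044 \cdot 10^{-6}$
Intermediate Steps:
$f{\left(Z \right)} = \frac{2 Z}{-708 + Z}$
$\frac{1}{227047 + f{\left(7 \right)}} = \frac{1}{227047 + 2 \cdot 7 \frac{1}{-708 + 7}} = \frac{1}{227047 + 2 \cdot 7 \frac{1}{-701}} = \frac{1}{227047 + 2 \cdot 7 \left(- \frac{1}{701}\right)} = \frac{1}{227047 - \frac{14}{701}} = \frac{1}{\frac{159159933}{701}} = \frac{701}{159159933}$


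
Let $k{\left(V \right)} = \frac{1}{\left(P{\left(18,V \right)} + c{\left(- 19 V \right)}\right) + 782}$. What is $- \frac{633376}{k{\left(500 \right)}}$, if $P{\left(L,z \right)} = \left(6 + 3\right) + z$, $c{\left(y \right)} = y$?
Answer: $5199383584$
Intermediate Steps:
$P{\left(L,z \right)} = 9 + z$
$k{\left(V \right)} = \frac{1}{791 - 18 V}$ ($k{\left(V \right)} = \frac{1}{\left(\left(9 + V\right) - 19 V\right) + 782} = \frac{1}{\left(9 - 18 V\right) + 782} = \frac{1}{791 - 18 V}$)
$- \frac{633376}{k{\left(500 \right)}} = - \frac{633376}{\frac{1}{791 - 9000}} = - \frac{633376}{\frac{1}{-8209}} = - \frac{633376}{- \frac{1}{8209}} = \left(-633376\right) \left(-8209\right) = 5199383584$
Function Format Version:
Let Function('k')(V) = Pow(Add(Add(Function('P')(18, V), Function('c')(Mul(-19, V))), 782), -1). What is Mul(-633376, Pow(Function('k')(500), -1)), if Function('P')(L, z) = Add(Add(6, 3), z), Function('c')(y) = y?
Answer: 5199383584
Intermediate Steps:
Function('P')(L, z) = Add(9, z)
Function('k')(V) = Pow(Add(791, Mul(-18, V)), -1) (Function('k')(V) = Pow(Add(Add(Add(9, V), Mul(-19, V)), 782), -1) = Pow(Add(Add(9, Mul(-18, V)), 782), -1) = Pow(Add(791, Mul(-18, V)), -1))
Mul(-633376, Pow(Function('k')(500), -1)) = Mul(-633376, Pow(Pow(Add(791, Mul(-18, 500)), -1), -1)) = Mul(-633376, Pow(Pow(Add(791, -9000), -1), -1)) = Mul(-633376, Pow(Pow(-8209, -1), -1)) = Mul(-633376, Pow(Rational(-1, 8209), -1)) = Mul(-633376, -8209) = 5199383584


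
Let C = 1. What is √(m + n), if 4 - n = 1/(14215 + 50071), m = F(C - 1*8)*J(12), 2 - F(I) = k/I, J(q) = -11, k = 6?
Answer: I*√5554338235838/450002 ≈ 5.2372*I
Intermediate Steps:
F(I) = 2 - 6/I
m = -220/7 (m = (2 - 6/(1 - 1*8))*(-11) = (2 - 6/(1 - 8))*(-11) = (2 - 6/(-7))*(-11) = (2 - 6*(-⅐))*(-11) = (2 + 6/7)*(-11) = (20/7)*(-11) = -220/7 ≈ -31.429)
n = 257143/64286 (n = 4 - 1/(14215 + 50071) = 4 - 1/64286 = 257143/64286 ≈ 4.0000)
√(m + n) = √(-220/7 + 257143/64286) = √(-12342919/450002) = I*√5554338235838/450002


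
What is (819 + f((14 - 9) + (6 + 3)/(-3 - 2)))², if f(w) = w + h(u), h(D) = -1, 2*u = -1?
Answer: 16859236/25 ≈ 6.7437e+5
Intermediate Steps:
u = -½ (u = (½)*(-1) = -½ ≈ -0.50000)
f(w) = -1 + w (f(w) = w - 1 = -1 + w)
(819 + f((14 - 9) + (6 + 3)/(-3 - 2)))² = (819 + (-1 + ((14 - 9) + (6 + 3)/(-3 - 2))))² = (819 + (-1 + (5 + 9/(-5))))² = (819 + (-1 + (5 + 9*(-⅕))))² = (819 + (-1 + (5 - 9/5)))² = (819 + (-1 + 16/5))² = (819 + 11/5)² = (4106/5)² = 16859236/25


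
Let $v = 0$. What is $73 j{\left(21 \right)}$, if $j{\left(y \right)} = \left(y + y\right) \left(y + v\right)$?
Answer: $64386$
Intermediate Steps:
$j{\left(y \right)} = 2 y^{2}$ ($j{\left(y \right)} = \left(y + y\right) \left(y + 0\right) = 2 y y = 2 y^{2}$)
$73 j{\left(21 \right)} = 73 \cdot 2 \cdot 21^{2} = 73 \cdot 2 \cdot 441 = 73 \cdot 882 = 64386$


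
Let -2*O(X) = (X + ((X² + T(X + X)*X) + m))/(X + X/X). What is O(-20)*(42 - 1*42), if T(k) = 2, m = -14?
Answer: 0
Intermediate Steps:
O(X) = -(-14 + X² + 3*X)/(2*(1 + X)) (O(X) = -(X + ((X² + 2*X) - 14))/(2*(X + X/X)) = -(X + (-14 + X² + 2*X))/(2*(X + 1)) = -(-14 + X² + 3*X)/(2*(1 + X)))
O(-20)*(42 - 1*42) = ((14 - 1*(-20)² - 3*(-20))/(2*(1 - 20)))*(42 - 1*42) = ((½)*(14 - 1*400 + 60)/(-19))*(42 - 42) = ((½)*(-1/19)*(14 - 400 + 60))*0 = ((½)*(-1/19)*(-326))*0 = (163/19)*0 = 0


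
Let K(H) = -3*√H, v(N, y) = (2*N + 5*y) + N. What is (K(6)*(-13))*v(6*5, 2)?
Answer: 3900*√6 ≈ 9553.0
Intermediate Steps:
v(N, y) = 3*N + 5*y
(K(6)*(-13))*v(6*5, 2) = (-3*√6*(-13))*(3*(6*5) + 5*2) = (39*√6)*(3*30 + 10) = (39*√6)*(90 + 10) = (39*√6)*100 = 3900*√6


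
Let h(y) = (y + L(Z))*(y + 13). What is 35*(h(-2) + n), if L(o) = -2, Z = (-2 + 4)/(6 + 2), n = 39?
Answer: -175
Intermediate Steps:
Z = ¼ (Z = 2/8 = 2*(⅛) = ¼ ≈ 0.25000)
h(y) = (-2 + y)*(13 + y) (h(y) = (y - 2)*(y + 13) = (-2 + y)*(13 + y))
35*(h(-2) + n) = 35*((-26 + (-2)² + 11*(-2)) + 39) = 35*((-26 + 4 - 22) + 39) = 35*(-44 + 39) = 35*(-5) = -175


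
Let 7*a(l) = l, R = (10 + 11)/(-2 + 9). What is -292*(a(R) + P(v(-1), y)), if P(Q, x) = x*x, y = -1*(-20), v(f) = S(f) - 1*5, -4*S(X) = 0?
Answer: -818476/7 ≈ -1.1693e+5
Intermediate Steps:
R = 3 (R = 21/7 = 21*(⅐) = 3)
S(X) = 0 (S(X) = -¼*0 = 0)
v(f) = -5 (v(f) = 0 - 1*5 = 0 - 5 = -5)
y = 20
a(l) = l/7
P(Q, x) = x²
-292*(a(R) + P(v(-1), y)) = -292*((⅐)*3 + 20²) = -292*(3/7 + 400) = -292*2803/7 = -818476/7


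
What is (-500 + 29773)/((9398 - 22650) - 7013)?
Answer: -29273/20265 ≈ -1.4445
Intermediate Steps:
(-500 + 29773)/((9398 - 22650) - 7013) = 29273/(-13252 - 7013) = 29273/(-20265) = 29273*(-1/20265) = -29273/20265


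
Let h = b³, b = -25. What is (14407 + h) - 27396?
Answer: -28614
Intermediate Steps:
h = -15625 (h = (-25)³ = -15625)
(14407 + h) - 27396 = (14407 - 15625) - 27396 = -1218 - 27396 = -28614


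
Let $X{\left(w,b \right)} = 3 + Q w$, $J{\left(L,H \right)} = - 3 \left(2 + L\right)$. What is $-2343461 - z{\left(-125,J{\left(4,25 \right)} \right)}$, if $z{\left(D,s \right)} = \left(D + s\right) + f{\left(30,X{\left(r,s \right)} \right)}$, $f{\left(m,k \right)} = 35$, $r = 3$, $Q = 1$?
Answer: $-2343353$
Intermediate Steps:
$J{\left(L,H \right)} = -6 - 3 L$
$X{\left(w,b \right)} = 3 + w$ ($X{\left(w,b \right)} = 3 + 1 w = 3 + w$)
$z{\left(D,s \right)} = 35 + D + s$ ($z{\left(D,s \right)} = \left(D + s\right) + 35 = 35 + D + s$)
$-2343461 - z{\left(-125,J{\left(4,25 \right)} \right)} = -2343461 - \left(35 - 125 - 18\right) = -2343461 - -108 = -2343461 + 108 = -2343353$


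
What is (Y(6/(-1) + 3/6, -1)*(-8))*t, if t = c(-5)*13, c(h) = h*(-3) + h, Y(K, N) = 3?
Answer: -3120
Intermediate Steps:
c(h) = -2*h (c(h) = -3*h + h = -2*h)
t = 130 (t = -2*(-5)*13 = 10*13 = 130)
(Y(6/(-1) + 3/6, -1)*(-8))*t = (3*(-8))*130 = -24*130 = -3120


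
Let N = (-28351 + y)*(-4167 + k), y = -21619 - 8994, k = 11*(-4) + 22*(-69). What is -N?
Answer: -337804756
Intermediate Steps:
k = -1562 (k = -44 - 1518 = -1562)
y = -30613
N = 337804756 (N = (-28351 - 30613)*(-4167 - 1562) = -58964*(-5729) = 337804756)
-N = -1*337804756 = -337804756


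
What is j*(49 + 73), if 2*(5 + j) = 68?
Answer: 3538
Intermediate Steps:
j = 29 (j = -5 + (½)*68 = -5 + 34 = 29)
j*(49 + 73) = 29*(49 + 73) = 29*122 = 3538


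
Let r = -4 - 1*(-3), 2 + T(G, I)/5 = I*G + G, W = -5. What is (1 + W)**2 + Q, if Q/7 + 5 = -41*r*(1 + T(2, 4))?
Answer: 11748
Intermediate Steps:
T(G, I) = -10 + 5*G + 5*G*I (T(G, I) = -10 + 5*(I*G + G) = -10 + 5*(G*I + G) = -10 + 5*(G + G*I) = -10 + (5*G + 5*G*I) = -10 + 5*G + 5*G*I)
r = -1 (r = -4 + 3 = -1)
Q = 11732 (Q = -35 + 7*(-(-41)*(1 + (-10 + 5*2 + 5*2*4))) = -35 + 7*(-(-41)*(1 + (-10 + 10 + 40))) = -35 + 7*(-(-41)*(1 + 40)) = -35 + 7*(-(-41)*41) = -35 + 7*(-41*(-41)) = -35 + 7*1681 = -35 + 11767 = 11732)
(1 + W)**2 + Q = (1 - 5)**2 + 11732 = (-4)**2 + 11732 = 16 + 11732 = 11748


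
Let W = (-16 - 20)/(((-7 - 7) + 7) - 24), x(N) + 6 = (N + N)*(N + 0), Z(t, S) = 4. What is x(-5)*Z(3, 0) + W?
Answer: 5492/31 ≈ 177.16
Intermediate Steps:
x(N) = -6 + 2*N**2 (x(N) = -6 + (N + N)*(N + 0) = -6 + (2*N)*N = -6 + 2*N**2)
W = 36/31 (W = -36/((-14 + 7) - 24) = -36/(-7 - 24) = -36/(-31) = -36*(-1/31) = 36/31 ≈ 1.1613)
x(-5)*Z(3, 0) + W = (-6 + 2*(-5)**2)*4 + 36/31 = (-6 + 2*25)*4 + 36/31 = (-6 + 50)*4 + 36/31 = 44*4 + 36/31 = 176 + 36/31 = 5492/31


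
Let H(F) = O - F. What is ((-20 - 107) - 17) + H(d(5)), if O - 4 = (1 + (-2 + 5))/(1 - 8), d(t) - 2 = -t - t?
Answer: -928/7 ≈ -132.57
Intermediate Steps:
d(t) = 2 - 2*t (d(t) = 2 + (-t - t) = 2 - 2*t)
O = 24/7 (O = 4 + (1 + (-2 + 5))/(1 - 8) = 4 + (1 + 3)/(-7) = 4 + 4*(-1/7) = 4 - 4/7 = 24/7 ≈ 3.4286)
H(F) = 24/7 - F
((-20 - 107) - 17) + H(d(5)) = ((-20 - 107) - 17) + (24/7 - (2 - 2*5)) = (-127 - 17) + (24/7 - (2 - 10)) = -144 + (24/7 - 1*(-8)) = -144 + (24/7 + 8) = -144 + 80/7 = -928/7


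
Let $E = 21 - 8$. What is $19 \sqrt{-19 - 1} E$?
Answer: $494 i \sqrt{5} \approx 1104.6 i$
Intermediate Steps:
$E = 13$
$19 \sqrt{-19 - 1} E = 19 \sqrt{-19 - 1} \cdot 13 = 19 \sqrt{-20} \cdot 13 = 19 \cdot 2 i \sqrt{5} \cdot 13 = 38 i \sqrt{5} \cdot 13 = 494 i \sqrt{5}$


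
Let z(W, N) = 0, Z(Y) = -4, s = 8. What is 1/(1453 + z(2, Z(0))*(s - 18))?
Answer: 1/1453 ≈ 0.00068823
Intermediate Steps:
1/(1453 + z(2, Z(0))*(s - 18)) = 1/(1453 + 0*(8 - 18)) = 1/(1453 + 0*(-10)) = 1/(1453 + 0) = 1/1453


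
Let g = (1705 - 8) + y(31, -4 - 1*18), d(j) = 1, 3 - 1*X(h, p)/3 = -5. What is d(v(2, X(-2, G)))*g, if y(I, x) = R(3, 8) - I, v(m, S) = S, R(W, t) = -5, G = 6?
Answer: 1661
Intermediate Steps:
X(h, p) = 24 (X(h, p) = 9 - 3*(-5) = 9 + 15 = 24)
y(I, x) = -5 - I
g = 1661 (g = (1705 - 8) + (-5 - 1*31) = 1697 + (-5 - 31) = 1697 - 36 = 1661)
d(v(2, X(-2, G)))*g = 1*1661 = 1661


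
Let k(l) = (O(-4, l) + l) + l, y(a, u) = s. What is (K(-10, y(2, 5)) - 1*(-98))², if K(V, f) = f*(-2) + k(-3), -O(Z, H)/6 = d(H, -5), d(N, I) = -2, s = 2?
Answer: 10000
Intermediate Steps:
O(Z, H) = 12 (O(Z, H) = -6*(-2) = 12)
y(a, u) = 2
k(l) = 12 + 2*l (k(l) = (12 + l) + l = 12 + 2*l)
K(V, f) = 6 - 2*f (K(V, f) = f*(-2) + (12 + 2*(-3)) = -2*f + (12 - 6) = -2*f + 6 = 6 - 2*f)
(K(-10, y(2, 5)) - 1*(-98))² = ((6 - 2*2) - 1*(-98))² = ((6 - 4) + 98)² = (2 + 98)² = 100² = 10000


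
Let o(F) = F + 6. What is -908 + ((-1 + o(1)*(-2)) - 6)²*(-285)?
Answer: -126593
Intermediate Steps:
o(F) = 6 + F
-908 + ((-1 + o(1)*(-2)) - 6)²*(-285) = -908 + ((-1 + (6 + 1)*(-2)) - 6)²*(-285) = -908 + ((-1 + 7*(-2)) - 6)²*(-285) = -908 + ((-1 - 14) - 6)²*(-285) = -908 + (-15 - 6)²*(-285) = -908 + (-21)²*(-285) = -908 + 441*(-285) = -908 - 125685 = -126593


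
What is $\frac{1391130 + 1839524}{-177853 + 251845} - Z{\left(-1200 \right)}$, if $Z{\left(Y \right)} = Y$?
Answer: $\frac{46010527}{36996} \approx 1243.7$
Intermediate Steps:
$\frac{1391130 + 1839524}{-177853 + 251845} - Z{\left(-1200 \right)} = \frac{1391130 + 1839524}{-177853 + 251845} - -1200 = \frac{3230654}{73992} + 1200 = 3230654 \cdot \frac{1}{73992} + 1200 = \frac{1615327}{36996} + 1200 = \frac{46010527}{36996}$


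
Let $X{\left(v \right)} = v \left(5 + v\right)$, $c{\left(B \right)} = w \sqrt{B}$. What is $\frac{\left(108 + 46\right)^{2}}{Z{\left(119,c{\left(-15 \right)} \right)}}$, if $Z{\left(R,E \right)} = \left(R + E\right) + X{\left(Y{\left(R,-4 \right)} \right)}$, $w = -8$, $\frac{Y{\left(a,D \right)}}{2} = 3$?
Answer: $\frac{877492}{7037} + \frac{189728 i \sqrt{15}}{35185} \approx 124.7 + 20.884 i$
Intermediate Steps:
$Y{\left(a,D \right)} = 6$ ($Y{\left(a,D \right)} = 2 \cdot 3 = 6$)
$c{\left(B \right)} = - 8 \sqrt{B}$
$Z{\left(R,E \right)} = 66 + E + R$ ($Z{\left(R,E \right)} = \left(R + E\right) + 6 \left(5 + 6\right) = \left(E + R\right) + 6 \cdot 11 = \left(E + R\right) + 66 = 66 + E + R$)
$\frac{\left(108 + 46\right)^{2}}{Z{\left(119,c{\left(-15 \right)} \right)}} = \frac{\left(108 + 46\right)^{2}}{66 - 8 \sqrt{-15} + 119} = \frac{154^{2}}{66 - 8 i \sqrt{15} + 119} = \frac{23716}{66 - 8 i \sqrt{15} + 119} = \frac{23716}{185 - 8 i \sqrt{15}}$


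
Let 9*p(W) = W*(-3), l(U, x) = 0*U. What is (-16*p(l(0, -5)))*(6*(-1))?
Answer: 0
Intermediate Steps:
l(U, x) = 0
p(W) = -W/3 (p(W) = (W*(-3))/9 = (-3*W)/9 = -W/3)
(-16*p(l(0, -5)))*(6*(-1)) = (-(-16)*0/3)*(6*(-1)) = -16*0*(-6) = 0*(-6) = 0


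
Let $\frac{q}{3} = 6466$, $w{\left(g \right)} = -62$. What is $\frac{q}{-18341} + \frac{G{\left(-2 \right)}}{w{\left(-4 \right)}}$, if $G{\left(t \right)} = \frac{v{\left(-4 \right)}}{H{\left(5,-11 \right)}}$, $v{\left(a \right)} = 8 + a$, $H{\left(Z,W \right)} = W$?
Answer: $- \frac{6578036}{6254281} \approx -1.0518$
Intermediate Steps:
$q = 19398$ ($q = 3 \cdot 6466 = 19398$)
$G{\left(t \right)} = - \frac{4}{11}$ ($G{\left(t \right)} = \frac{8 - 4}{-11} = 4 \left(- \frac{1}{11}\right) = - \frac{4}{11}$)
$\frac{q}{-18341} + \frac{G{\left(-2 \right)}}{w{\left(-4 \right)}} = \frac{19398}{-18341} - \frac{4}{11 \left(-62\right)} = 19398 \left(- \frac{1}{18341}\right) - - \frac{2}{341} = - \frac{19398}{18341} + \frac{2}{341} = - \frac{6578036}{6254281}$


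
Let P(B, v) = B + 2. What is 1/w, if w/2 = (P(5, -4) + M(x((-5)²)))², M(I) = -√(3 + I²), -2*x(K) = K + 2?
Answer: 2/(14 - √741)² ≈ 0.011441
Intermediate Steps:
P(B, v) = 2 + B
x(K) = -1 - K/2 (x(K) = -(K + 2)/2 = -(2 + K)/2 = -1 - K/2)
w = 2*(7 - √741/2)² (w = 2*((2 + 5) - √(3 + (-1 - ½*(-5)²)²))² = 2*(7 - √(3 + (-1 - ½*25)²))² = 2*(7 - √(3 + (-1 - 25/2)²))² = 2*(7 - √(3 + (-27/2)²))² = 2*(7 - √(3 + 729/4))² = 2*(7 - √(741/4))² = 2*(7 - √741/2)² ≈ 87.402)
1/w = 1/((14 - √741)²/2) = 2/(14 - √741)²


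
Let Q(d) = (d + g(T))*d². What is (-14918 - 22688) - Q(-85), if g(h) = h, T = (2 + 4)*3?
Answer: 446469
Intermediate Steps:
T = 18 (T = 6*3 = 18)
Q(d) = d²*(18 + d) (Q(d) = (d + 18)*d² = (18 + d)*d² = d²*(18 + d))
(-14918 - 22688) - Q(-85) = (-14918 - 22688) - (-85)²*(18 - 85) = -37606 - 7225*(-67) = -37606 - 1*(-484075) = -37606 + 484075 = 446469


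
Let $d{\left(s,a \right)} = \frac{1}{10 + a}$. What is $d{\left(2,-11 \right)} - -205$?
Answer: $204$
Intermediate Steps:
$d{\left(2,-11 \right)} - -205 = \frac{1}{10 - 11} - -205 = \frac{1}{-1} + 205 = -1 + 205 = 204$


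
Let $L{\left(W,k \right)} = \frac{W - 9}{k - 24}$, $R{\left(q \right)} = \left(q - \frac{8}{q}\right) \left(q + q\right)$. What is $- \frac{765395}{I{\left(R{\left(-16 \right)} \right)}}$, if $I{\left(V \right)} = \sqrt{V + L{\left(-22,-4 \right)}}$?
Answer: $- \frac{1530790 \sqrt{97433}}{13919} \approx -34329.0$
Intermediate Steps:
$R{\left(q \right)} = 2 q \left(q - \frac{8}{q}\right)$ ($R{\left(q \right)} = \left(q - \frac{8}{q}\right) 2 q = 2 q \left(q - \frac{8}{q}\right)$)
$L{\left(W,k \right)} = \frac{-9 + W}{-24 + k}$
$I{\left(V \right)} = \sqrt{\frac{31}{28} + V}$ ($I{\left(V \right)} = \sqrt{V + \frac{-9 - 22}{-24 - 4}} = \sqrt{V + \frac{1}{-28} \left(-31\right)} = \sqrt{V - - \frac{31}{28}} = \sqrt{V + \frac{31}{28}} = \sqrt{\frac{31}{28} + V}$)
$- \frac{765395}{I{\left(R{\left(-16 \right)} \right)}} = - \frac{765395}{\frac{1}{14} \sqrt{217 + 196 \left(-16 + 2 \left(-16\right)^{2}\right)}} = - \frac{765395}{\frac{1}{14} \sqrt{217 + 196 \left(-16 + 2 \cdot 256\right)}} = - \frac{765395}{\frac{1}{14} \sqrt{217 + 196 \left(-16 + 512\right)}} = - \frac{765395}{\frac{1}{14} \sqrt{217 + 196 \cdot 496}} = - \frac{765395}{\frac{1}{14} \sqrt{217 + 97216}} = - \frac{765395}{\frac{1}{14} \sqrt{97433}} = - 765395 \frac{2 \sqrt{97433}}{13919} = - \frac{1530790 \sqrt{97433}}{13919}$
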